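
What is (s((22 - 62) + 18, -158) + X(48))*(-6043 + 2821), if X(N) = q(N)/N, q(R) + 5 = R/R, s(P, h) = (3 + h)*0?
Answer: 537/2 ≈ 268.50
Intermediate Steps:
s(P, h) = 0
q(R) = -4 (q(R) = -5 + R/R = -5 + 1 = -4)
X(N) = -4/N
(s((22 - 62) + 18, -158) + X(48))*(-6043 + 2821) = (0 - 4/48)*(-6043 + 2821) = (0 - 4*1/48)*(-3222) = (0 - 1/12)*(-3222) = -1/12*(-3222) = 537/2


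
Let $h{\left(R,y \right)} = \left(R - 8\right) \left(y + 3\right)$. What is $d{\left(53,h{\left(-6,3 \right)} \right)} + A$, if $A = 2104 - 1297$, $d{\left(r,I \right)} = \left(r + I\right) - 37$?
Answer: $739$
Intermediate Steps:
$h{\left(R,y \right)} = \left(-8 + R\right) \left(3 + y\right)$
$d{\left(r,I \right)} = -37 + I + r$ ($d{\left(r,I \right)} = \left(I + r\right) - 37 = -37 + I + r$)
$A = 807$ ($A = 2104 - 1297 = 807$)
$d{\left(53,h{\left(-6,3 \right)} \right)} + A = \left(-37 - 84 + 53\right) + 807 = -68 + 807 = 739$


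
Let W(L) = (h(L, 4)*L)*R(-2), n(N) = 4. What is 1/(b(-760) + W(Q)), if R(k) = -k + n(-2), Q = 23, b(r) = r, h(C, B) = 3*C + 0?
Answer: 1/8762 ≈ 0.00011413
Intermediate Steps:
h(C, B) = 3*C
R(k) = 4 - k (R(k) = -k + 4 = 4 - k)
W(L) = 18*L² (W(L) = ((3*L)*L)*(4 - 1*(-2)) = (3*L²)*(4 + 2) = (3*L²)*6 = 18*L²)
1/(b(-760) + W(Q)) = 1/(-760 + 18*23²) = 1/(-760 + 18*529) = 1/(-760 + 9522) = 1/8762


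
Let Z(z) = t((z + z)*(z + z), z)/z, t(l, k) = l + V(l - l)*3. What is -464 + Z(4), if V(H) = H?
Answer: -448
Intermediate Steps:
t(l, k) = l (t(l, k) = l + (l - l)*3 = l + 0*3 = l + 0 = l)
Z(z) = 4*z (Z(z) = ((z + z)*(z + z))/z = ((2*z)*(2*z))/z = (4*z²)/z = 4*z)
-464 + Z(4) = -464 + 4*4 = -464 + 16 = -448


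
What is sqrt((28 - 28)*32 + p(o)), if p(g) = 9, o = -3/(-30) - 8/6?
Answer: 3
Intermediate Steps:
o = -37/30 (o = -3*(-1/30) - 8*1/6 = 1/10 - 4/3 = -37/30 ≈ -1.2333)
sqrt((28 - 28)*32 + p(o)) = sqrt((28 - 28)*32 + 9) = sqrt(0*32 + 9) = sqrt(0 + 9) = sqrt(9) = 3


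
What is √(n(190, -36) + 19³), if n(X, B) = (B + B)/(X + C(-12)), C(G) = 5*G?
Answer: √28976935/65 ≈ 82.816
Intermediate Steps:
n(X, B) = 2*B/(-60 + X) (n(X, B) = (B + B)/(X + 5*(-12)) = (2*B)/(X - 60) = (2*B)/(-60 + X) = 2*B/(-60 + X))
√(n(190, -36) + 19³) = √(2*(-36)/(-60 + 190) + 19³) = √(2*(-36)/130 + 6859) = √(2*(-36)*(1/130) + 6859) = √(-36/65 + 6859) = √(445799/65) = √28976935/65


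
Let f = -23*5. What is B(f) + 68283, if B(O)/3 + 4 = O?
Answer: 67926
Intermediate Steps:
f = -115
B(O) = -12 + 3*O
B(f) + 68283 = (-12 + 3*(-115)) + 68283 = (-12 - 345) + 68283 = -357 + 68283 = 67926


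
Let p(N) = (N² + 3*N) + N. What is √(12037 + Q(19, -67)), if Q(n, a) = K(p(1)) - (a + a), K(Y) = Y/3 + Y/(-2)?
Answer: √438126/6 ≈ 110.32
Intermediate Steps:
p(N) = N² + 4*N
K(Y) = -Y/6 (K(Y) = Y*(⅓) + Y*(-½) = Y/3 - Y/2 = -Y/6)
Q(n, a) = -⅚ - 2*a (Q(n, a) = -(4 + 1)/6 - (a + a) = -5/6 - 2*a = -⅙*5 - 2*a = -⅚ - 2*a)
√(12037 + Q(19, -67)) = √(12037 + (-⅚ - 2*(-67))) = √(12037 + (-⅚ + 134)) = √(12037 + 799/6) = √(73021/6) = √438126/6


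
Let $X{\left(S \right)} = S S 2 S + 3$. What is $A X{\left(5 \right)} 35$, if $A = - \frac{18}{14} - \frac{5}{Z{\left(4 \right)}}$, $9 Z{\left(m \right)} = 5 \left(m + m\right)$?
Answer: $- \frac{170775}{8} \approx -21347.0$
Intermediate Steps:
$Z{\left(m \right)} = \frac{10 m}{9}$ ($Z{\left(m \right)} = \frac{5 \left(m + m\right)}{9} = \frac{5 \cdot 2 m}{9} = \frac{10 m}{9}$)
$X{\left(S \right)} = 3 + 2 S^{3}$ ($X{\left(S \right)} = S^{2} \cdot 2 S + 3 = 2 S^{2} S + 3 = 2 S^{3} + 3 = 3 + 2 S^{3}$)
$A = - \frac{135}{56}$ ($A = - \frac{18}{14} - \frac{5}{\frac{10}{9} \cdot 4} = \left(-18\right) \frac{1}{14} - \frac{5}{\frac{40}{9}} = - \frac{9}{7} - \frac{9}{8} = - \frac{135}{56} \approx -2.4107$)
$A X{\left(5 \right)} 35 = - \frac{135 \left(3 + 2 \cdot 5^{3}\right)}{56} \cdot 35 = - \frac{135 \left(3 + 2 \cdot 125\right)}{56} \cdot 35 = - \frac{135 \left(3 + 250\right)}{56} \cdot 35 = \left(- \frac{135}{56}\right) 253 \cdot 35 = \left(- \frac{34155}{56}\right) 35 = - \frac{170775}{8}$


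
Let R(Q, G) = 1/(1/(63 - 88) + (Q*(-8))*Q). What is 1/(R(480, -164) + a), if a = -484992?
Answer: -46080001/22348431845017 ≈ -2.0619e-6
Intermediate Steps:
R(Q, G) = 1/(-1/25 - 8*Q**2) (R(Q, G) = 1/(1/(-25) + (-8*Q)*Q) = 1/(-1/25 - 8*Q**2))
1/(R(480, -164) + a) = 1/(-25/(1 + 200*480**2) - 484992) = 1/(-25/(1 + 200*230400) - 484992) = 1/(-25/(1 + 46080000) - 484992) = 1/(-25/46080001 - 484992) = 1/(-22348431845017/46080001) = -46080001/22348431845017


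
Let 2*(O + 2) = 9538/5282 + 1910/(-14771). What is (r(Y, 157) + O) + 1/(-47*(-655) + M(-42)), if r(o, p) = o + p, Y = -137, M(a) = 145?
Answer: 598157185822/31752258585 ≈ 18.838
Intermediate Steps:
O = -4770645/4106338 (O = -2 + (9538/5282 + 1910/(-14771))/2 = -2 + (9538*(1/5282) + 1910*(-1/14771))/2 = -2 + (251/139 - 1910/14771)/2 = -2 + (½)*(3442031/2053169) = -2 + 3442031/4106338 = -4770645/4106338 ≈ -1.1618)
(r(Y, 157) + O) + 1/(-47*(-655) + M(-42)) = ((-137 + 157) - 4770645/4106338) + 1/(-47*(-655) + 145) = (20 - 4770645/4106338) + 1/(30785 + 145) = 77356115/4106338 + 1/30930 = 598157185822/31752258585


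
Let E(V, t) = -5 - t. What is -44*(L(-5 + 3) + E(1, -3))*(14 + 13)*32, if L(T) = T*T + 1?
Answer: -114048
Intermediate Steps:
L(T) = 1 + T² (L(T) = T² + 1 = 1 + T²)
-44*(L(-5 + 3) + E(1, -3))*(14 + 13)*32 = -44*((1 + (-5 + 3)²) + (-5 - 1*(-3)))*(14 + 13)*32 = -44*((1 + (-2)²) + (-5 + 3))*27*32 = -44*((1 + 4) - 2)*27*32 = -44*(5 - 2)*27*32 = -132*27*32 = -44*81*32 = -3564*32 = -114048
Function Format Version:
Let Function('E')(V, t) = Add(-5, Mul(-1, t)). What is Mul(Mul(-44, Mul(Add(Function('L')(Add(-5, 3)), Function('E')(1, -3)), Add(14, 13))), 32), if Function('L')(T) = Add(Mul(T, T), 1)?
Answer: -114048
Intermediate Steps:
Function('L')(T) = Add(1, Pow(T, 2)) (Function('L')(T) = Add(Pow(T, 2), 1) = Add(1, Pow(T, 2)))
Mul(Mul(-44, Mul(Add(Function('L')(Add(-5, 3)), Function('E')(1, -3)), Add(14, 13))), 32) = Mul(Mul(-44, Mul(Add(Add(1, Pow(Add(-5, 3), 2)), Add(-5, Mul(-1, -3))), Add(14, 13))), 32) = Mul(Mul(-44, Mul(Add(Add(1, Pow(-2, 2)), Add(-5, 3)), 27)), 32) = Mul(Mul(-44, Mul(Add(Add(1, 4), -2), 27)), 32) = Mul(Mul(-44, Mul(Add(5, -2), 27)), 32) = Mul(Mul(-44, Mul(3, 27)), 32) = Mul(Mul(-44, 81), 32) = Mul(-3564, 32) = -114048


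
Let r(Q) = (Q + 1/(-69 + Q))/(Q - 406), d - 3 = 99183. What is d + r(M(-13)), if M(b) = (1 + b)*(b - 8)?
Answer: 2795213735/28182 ≈ 99184.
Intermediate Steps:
M(b) = (1 + b)*(-8 + b)
d = 99186 (d = 3 + 99183 = 99186)
r(Q) = (Q + 1/(-69 + Q))/(-406 + Q)
d + r(M(-13)) = 99186 + (1 + (-8 + (-13)² - 7*(-13))² - 69*(-8 + (-13)² - 7*(-13)))/(28014 + (-8 + (-13)² - 7*(-13))² - 475*(-8 + (-13)² - 7*(-13))) = 99186 + (1 + (-8 + 169 + 91)² - 69*(-8 + 169 + 91))/(28014 + (-8 + 169 + 91)² - 475*(-8 + 169 + 91)) = 99186 + (1 + 252² - 69*252)/(28014 + 252² - 475*252) = 99186 + (1 + 63504 - 17388)/(28014 + 63504 - 119700) = 99186 + 46117/(-28182) = 99186 - 1/28182*46117 = 99186 - 46117/28182 = 2795213735/28182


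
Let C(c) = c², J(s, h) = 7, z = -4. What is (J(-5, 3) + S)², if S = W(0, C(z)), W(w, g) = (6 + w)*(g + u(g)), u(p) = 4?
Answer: 16129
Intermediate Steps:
W(w, g) = (4 + g)*(6 + w) (W(w, g) = (6 + w)*(g + 4) = (6 + w)*(4 + g) = (4 + g)*(6 + w))
S = 120 (S = 24 + 4*0 + 6*(-4)² + (-4)²*0 = 24 + 0 + 6*16 + 16*0 = 24 + 0 + 96 + 0 = 120)
(J(-5, 3) + S)² = (7 + 120)² = 127² = 16129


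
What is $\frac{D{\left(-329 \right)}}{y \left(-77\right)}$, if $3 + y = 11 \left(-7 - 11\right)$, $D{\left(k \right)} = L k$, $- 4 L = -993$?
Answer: $- \frac{15557}{2948} \approx -5.2771$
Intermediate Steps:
$L = \frac{993}{4}$ ($L = \left(- \frac{1}{4}\right) \left(-993\right) = \frac{993}{4} \approx 248.25$)
$D{\left(k \right)} = \frac{993 k}{4}$
$y = -201$ ($y = -3 + 11 \left(-7 - 11\right) = -3 + 11 \left(-18\right) = -3 - 198 = -201$)
$\frac{D{\left(-329 \right)}}{y \left(-77\right)} = \frac{\frac{993}{4} \left(-329\right)}{\left(-201\right) \left(-77\right)} = - \frac{326697}{4 \cdot 15477} = \left(- \frac{326697}{4}\right) \frac{1}{15477} = - \frac{15557}{2948}$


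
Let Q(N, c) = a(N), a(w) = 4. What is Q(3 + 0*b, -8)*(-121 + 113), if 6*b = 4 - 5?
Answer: -32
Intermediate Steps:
b = -⅙ (b = (4 - 5)/6 = (⅙)*(-1) = -⅙ ≈ -0.16667)
Q(N, c) = 4
Q(3 + 0*b, -8)*(-121 + 113) = 4*(-121 + 113) = 4*(-8) = -32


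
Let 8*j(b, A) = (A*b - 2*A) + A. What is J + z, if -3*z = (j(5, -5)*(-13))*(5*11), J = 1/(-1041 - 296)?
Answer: -4779781/8022 ≈ -595.83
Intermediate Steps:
J = -1/1337 (J = 1/(-1337) = -1/1337 ≈ -0.00074794)
j(b, A) = -A/8 + A*b/8 (j(b, A) = ((A*b - 2*A) + A)/8 = ((-2*A + A*b) + A)/8 = (-A + A*b)/8 = -A/8 + A*b/8)
z = -3575/6 (z = -((1/8)*(-5)*(-1 + 5))*(-13)*5*11/3 = -((1/8)*(-5)*4)*(-13)*55/3 = -(-5/2*(-13))*55/3 = -65*55/6 = -1/3*3575/2 = -3575/6 ≈ -595.83)
J + z = -1/1337 - 3575/6 = -4779781/8022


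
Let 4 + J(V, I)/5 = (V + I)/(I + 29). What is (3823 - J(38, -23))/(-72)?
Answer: -7661/144 ≈ -53.201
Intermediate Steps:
J(V, I) = -20 + 5*(I + V)/(29 + I) (J(V, I) = -20 + 5*((V + I)/(I + 29)) = -20 + 5*((I + V)/(29 + I)) = -20 + 5*(I + V)/(29 + I))
(3823 - J(38, -23))/(-72) = (3823 - 5*(-116 + 38 - 3*(-23))/(29 - 23))/(-72) = (3823 - 5*(-116 + 38 + 69)/6)*(-1/72) = (3823 - 5*(-9)/6)*(-1/72) = (3823 - 1*(-15/2))*(-1/72) = (3823 + 15/2)*(-1/72) = (7661/2)*(-1/72) = -7661/144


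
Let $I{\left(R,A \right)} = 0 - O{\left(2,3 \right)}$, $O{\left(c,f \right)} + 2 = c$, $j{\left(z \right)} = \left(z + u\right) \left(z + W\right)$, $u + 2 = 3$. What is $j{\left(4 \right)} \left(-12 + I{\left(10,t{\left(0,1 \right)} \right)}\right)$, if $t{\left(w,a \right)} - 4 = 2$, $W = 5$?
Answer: $-540$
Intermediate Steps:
$u = 1$ ($u = -2 + 3 = 1$)
$t{\left(w,a \right)} = 6$ ($t{\left(w,a \right)} = 4 + 2 = 6$)
$j{\left(z \right)} = \left(1 + z\right) \left(5 + z\right)$ ($j{\left(z \right)} = \left(z + 1\right) \left(z + 5\right) = \left(1 + z\right) \left(5 + z\right)$)
$O{\left(c,f \right)} = -2 + c$
$I{\left(R,A \right)} = 0$ ($I{\left(R,A \right)} = 0 - \left(-2 + 2\right) = 0 - 0 = 0 + 0 = 0$)
$j{\left(4 \right)} \left(-12 + I{\left(10,t{\left(0,1 \right)} \right)}\right) = \left(5 + 4^{2} + 6 \cdot 4\right) \left(-12 + 0\right) = \left(5 + 16 + 24\right) \left(-12\right) = 45 \left(-12\right) = -540$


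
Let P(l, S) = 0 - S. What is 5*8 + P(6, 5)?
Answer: 35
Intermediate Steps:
P(l, S) = -S
5*8 + P(6, 5) = 5*8 - 1*5 = 40 - 5 = 35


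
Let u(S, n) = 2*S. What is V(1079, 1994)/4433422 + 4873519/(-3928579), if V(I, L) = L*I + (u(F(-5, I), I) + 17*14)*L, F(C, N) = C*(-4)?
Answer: -5488094718118/8708524283669 ≈ -0.63020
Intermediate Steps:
F(C, N) = -4*C
V(I, L) = 278*L + I*L (V(I, L) = L*I + (2*(-4*(-5)) + 17*14)*L = I*L + (2*20 + 238)*L = I*L + (40 + 238)*L = I*L + 278*L = 278*L + I*L)
V(1079, 1994)/4433422 + 4873519/(-3928579) = (1994*(278 + 1079))/4433422 + 4873519/(-3928579) = (1994*1357)*(1/4433422) + 4873519*(-1/3928579) = 2705858*(1/4433422) - 4873519/3928579 = 1352929/2216711 - 4873519/3928579 = -5488094718118/8708524283669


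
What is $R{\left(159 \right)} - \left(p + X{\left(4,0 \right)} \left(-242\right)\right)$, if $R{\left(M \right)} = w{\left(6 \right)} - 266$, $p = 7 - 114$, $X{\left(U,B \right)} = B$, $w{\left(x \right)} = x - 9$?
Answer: $-162$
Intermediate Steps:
$w{\left(x \right)} = -9 + x$
$p = -107$ ($p = 7 - 114 = -107$)
$R{\left(M \right)} = -269$ ($R{\left(M \right)} = \left(-9 + 6\right) - 266 = -3 - 266 = -269$)
$R{\left(159 \right)} - \left(p + X{\left(4,0 \right)} \left(-242\right)\right) = -269 - \left(-107 + 0 \left(-242\right)\right) = -269 - \left(-107 + 0\right) = -269 - -107 = -269 + 107 = -162$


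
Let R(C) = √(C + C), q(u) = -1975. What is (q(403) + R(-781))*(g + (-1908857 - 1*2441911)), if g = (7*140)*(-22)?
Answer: 8635347800 - 4372328*I*√1562 ≈ 8.6354e+9 - 1.728e+8*I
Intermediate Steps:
R(C) = √2*√C (R(C) = √(2*C) = √2*√C)
g = -21560 (g = 980*(-22) = -21560)
(q(403) + R(-781))*(g + (-1908857 - 1*2441911)) = (-1975 + √2*√(-781))*(-21560 + (-1908857 - 1*2441911)) = (-1975 + √2*(I*√781))*(-21560 + (-1908857 - 2441911)) = (-1975 + I*√1562)*(-21560 - 4350768) = (-1975 + I*√1562)*(-4372328) = 8635347800 - 4372328*I*√1562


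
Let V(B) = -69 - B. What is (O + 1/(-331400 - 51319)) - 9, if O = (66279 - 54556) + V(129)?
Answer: 4407392003/382719 ≈ 11516.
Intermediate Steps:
O = 11525 (O = (66279 - 54556) + (-69 - 1*129) = 11723 + (-69 - 129) = 11723 - 198 = 11525)
(O + 1/(-331400 - 51319)) - 9 = (11525 + 1/(-331400 - 51319)) - 9 = (11525 + 1/(-382719)) - 9 = (11525 - 1/382719) - 9 = 4410836474/382719 - 9 = 4407392003/382719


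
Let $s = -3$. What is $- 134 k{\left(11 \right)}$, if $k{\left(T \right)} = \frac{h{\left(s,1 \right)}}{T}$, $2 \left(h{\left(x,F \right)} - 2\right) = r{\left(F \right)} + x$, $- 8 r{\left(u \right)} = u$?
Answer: $- \frac{469}{88} \approx -5.3295$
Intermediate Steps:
$r{\left(u \right)} = - \frac{u}{8}$
$h{\left(x,F \right)} = 2 + \frac{x}{2} - \frac{F}{16}$ ($h{\left(x,F \right)} = 2 + \frac{- \frac{F}{8} + x}{2} = 2 + \frac{x - \frac{F}{8}}{2} = 2 - \left(- \frac{x}{2} + \frac{F}{16}\right) = 2 + \frac{x}{2} - \frac{F}{16}$)
$k{\left(T \right)} = \frac{7}{16 T}$ ($k{\left(T \right)} = \frac{2 + \frac{1}{2} \left(-3\right) - \frac{1}{16}}{T} = \frac{2 - \frac{3}{2} - \frac{1}{16}}{T} = \frac{7}{16 T}$)
$- 134 k{\left(11 \right)} = - 134 \frac{7}{16 \cdot 11} = - 134 \cdot \frac{7}{16} \cdot \frac{1}{11} = \left(-134\right) \frac{7}{176} = - \frac{469}{88}$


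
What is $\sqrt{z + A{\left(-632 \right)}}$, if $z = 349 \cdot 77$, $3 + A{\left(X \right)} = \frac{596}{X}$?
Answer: $\frac{7 \sqrt{13688962}}{158} \approx 163.92$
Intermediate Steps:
$A{\left(X \right)} = -3 + \frac{596}{X}$
$z = 26873$
$\sqrt{z + A{\left(-632 \right)}} = \sqrt{26873 - \left(3 - \frac{596}{-632}\right)} = \sqrt{26873 + \left(-3 + 596 \left(- \frac{1}{632}\right)\right)} = \sqrt{26873 - \frac{623}{158}} = \sqrt{\frac{4245311}{158}} = \frac{7 \sqrt{13688962}}{158}$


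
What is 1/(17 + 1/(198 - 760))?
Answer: 562/9553 ≈ 0.058830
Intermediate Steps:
1/(17 + 1/(198 - 760)) = 1/(17 + 1/(-562)) = 1/(17 - 1/562) = 1/(9553/562) = 562/9553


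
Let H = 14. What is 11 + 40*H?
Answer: 571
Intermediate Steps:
11 + 40*H = 11 + 40*14 = 11 + 560 = 571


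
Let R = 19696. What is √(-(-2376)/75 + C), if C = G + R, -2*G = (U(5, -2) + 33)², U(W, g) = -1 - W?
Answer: √1936318/10 ≈ 139.15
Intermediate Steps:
G = -729/2 (G = -((-1 - 1*5) + 33)²/2 = -((-1 - 5) + 33)²/2 = -(-6 + 33)²/2 = -½*27² = -½*729 = -729/2 ≈ -364.50)
C = 38663/2 (C = -729/2 + 19696 = 38663/2 ≈ 19332.)
√(-(-2376)/75 + C) = √(-(-2376)/75 + 38663/2) = √(-132*(-6/25) + 38663/2) = √(792/25 + 38663/2) = √(968159/50) = √1936318/10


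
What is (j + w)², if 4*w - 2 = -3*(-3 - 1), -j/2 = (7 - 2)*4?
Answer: 5329/4 ≈ 1332.3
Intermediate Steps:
j = -40 (j = -2*(7 - 2)*4 = -10*4 = -2*20 = -40)
w = 7/2 (w = ½ + (-3*(-3 - 1))/4 = ½ + (-3*(-4))/4 = ½ + (¼)*12 = ½ + 3 = 7/2 ≈ 3.5000)
(j + w)² = (-40 + 7/2)² = (-73/2)² = 5329/4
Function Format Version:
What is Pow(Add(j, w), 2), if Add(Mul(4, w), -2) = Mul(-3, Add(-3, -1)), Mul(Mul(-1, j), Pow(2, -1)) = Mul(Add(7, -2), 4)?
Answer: Rational(5329, 4) ≈ 1332.3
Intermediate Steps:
j = -40 (j = Mul(-2, Mul(Add(7, -2), 4)) = Mul(-2, Mul(5, 4)) = Mul(-2, 20) = -40)
w = Rational(7, 2) (w = Add(Rational(1, 2), Mul(Rational(1, 4), Mul(-3, Add(-3, -1)))) = Add(Rational(1, 2), Mul(Rational(1, 4), Mul(-3, -4))) = Add(Rational(1, 2), Mul(Rational(1, 4), 12)) = Add(Rational(1, 2), 3) = Rational(7, 2) ≈ 3.5000)
Pow(Add(j, w), 2) = Pow(Add(-40, Rational(7, 2)), 2) = Pow(Rational(-73, 2), 2) = Rational(5329, 4)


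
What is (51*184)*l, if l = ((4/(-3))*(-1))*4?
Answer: 50048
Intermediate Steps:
l = 16/3 (l = ((4*(-⅓))*(-1))*4 = -4/3*(-1)*4 = (4/3)*4 = 16/3 ≈ 5.3333)
(51*184)*l = (51*184)*(16/3) = 9384*(16/3) = 50048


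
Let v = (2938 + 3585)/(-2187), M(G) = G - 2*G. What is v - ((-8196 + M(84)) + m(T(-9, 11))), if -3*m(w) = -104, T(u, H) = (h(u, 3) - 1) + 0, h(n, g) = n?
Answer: 18026021/2187 ≈ 8242.3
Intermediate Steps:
M(G) = -G
T(u, H) = -1 + u (T(u, H) = (u - 1) + 0 = (-1 + u) + 0 = -1 + u)
m(w) = 104/3 (m(w) = -1/3*(-104) = 104/3)
v = -6523/2187 (v = 6523*(-1/2187) = -6523/2187 ≈ -2.9826)
v - ((-8196 + M(84)) + m(T(-9, 11))) = -6523/2187 - ((-8196 - 1*84) + 104/3) = -6523/2187 - ((-8196 - 84) + 104/3) = -6523/2187 - (-8280 + 104/3) = -6523/2187 - 1*(-24736/3) = -6523/2187 + 24736/3 = 18026021/2187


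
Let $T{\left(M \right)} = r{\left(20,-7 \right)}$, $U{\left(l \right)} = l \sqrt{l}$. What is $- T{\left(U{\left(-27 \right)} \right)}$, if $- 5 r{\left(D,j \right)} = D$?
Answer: $4$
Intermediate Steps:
$r{\left(D,j \right)} = - \frac{D}{5}$
$U{\left(l \right)} = l^{\frac{3}{2}}$
$T{\left(M \right)} = -4$ ($T{\left(M \right)} = \left(- \frac{1}{5}\right) 20 = -4$)
$- T{\left(U{\left(-27 \right)} \right)} = \left(-1\right) \left(-4\right) = 4$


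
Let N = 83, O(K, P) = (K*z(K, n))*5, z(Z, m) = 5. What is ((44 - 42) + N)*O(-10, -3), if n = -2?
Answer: -21250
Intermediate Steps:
O(K, P) = 25*K (O(K, P) = (K*5)*5 = (5*K)*5 = 25*K)
((44 - 42) + N)*O(-10, -3) = ((44 - 42) + 83)*(25*(-10)) = (2 + 83)*(-250) = 85*(-250) = -21250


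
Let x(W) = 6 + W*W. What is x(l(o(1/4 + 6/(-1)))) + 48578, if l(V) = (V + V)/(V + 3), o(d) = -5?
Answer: 48609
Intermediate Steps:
l(V) = 2*V/(3 + V) (l(V) = (2*V)/(3 + V) = 2*V/(3 + V))
x(W) = 6 + W²
x(l(o(1/4 + 6/(-1)))) + 48578 = (6 + (2*(-5)/(3 - 5))²) + 48578 = (6 + (2*(-5)/(-2))²) + 48578 = (6 + (2*(-5)*(-½))²) + 48578 = (6 + 5²) + 48578 = (6 + 25) + 48578 = 31 + 48578 = 48609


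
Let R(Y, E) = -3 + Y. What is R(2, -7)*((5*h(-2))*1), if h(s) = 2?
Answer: -10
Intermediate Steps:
R(2, -7)*((5*h(-2))*1) = (-3 + 2)*((5*2)*1) = -10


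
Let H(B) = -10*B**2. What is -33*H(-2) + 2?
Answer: 1322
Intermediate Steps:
-33*H(-2) + 2 = -(-330)*(-2)**2 + 2 = -(-330)*4 + 2 = -33*(-40) + 2 = 1320 + 2 = 1322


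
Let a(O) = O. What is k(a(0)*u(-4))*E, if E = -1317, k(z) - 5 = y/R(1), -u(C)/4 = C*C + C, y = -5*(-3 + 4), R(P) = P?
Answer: 0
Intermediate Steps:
y = -5 (y = -5*1 = -5)
u(C) = -4*C - 4*C**2 (u(C) = -4*(C*C + C) = -4*(C**2 + C) = -4*(C + C**2) = -4*C - 4*C**2)
k(z) = 0 (k(z) = 5 - 5/1 = 5 - 5*1 = 5 - 5 = 0)
k(a(0)*u(-4))*E = 0*(-1317) = 0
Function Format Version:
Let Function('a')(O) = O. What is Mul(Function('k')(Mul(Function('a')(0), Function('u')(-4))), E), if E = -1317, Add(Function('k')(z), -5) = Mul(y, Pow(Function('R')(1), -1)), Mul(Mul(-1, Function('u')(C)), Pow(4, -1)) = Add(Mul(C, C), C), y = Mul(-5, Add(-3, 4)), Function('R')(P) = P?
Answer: 0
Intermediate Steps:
y = -5 (y = Mul(-5, 1) = -5)
Function('u')(C) = Add(Mul(-4, C), Mul(-4, Pow(C, 2))) (Function('u')(C) = Mul(-4, Add(Mul(C, C), C)) = Mul(-4, Add(Pow(C, 2), C)) = Mul(-4, Add(C, Pow(C, 2))) = Add(Mul(-4, C), Mul(-4, Pow(C, 2))))
Function('k')(z) = 0 (Function('k')(z) = Add(5, Mul(-5, Pow(1, -1))) = Add(5, Mul(-5, 1)) = Add(5, -5) = 0)
Mul(Function('k')(Mul(Function('a')(0), Function('u')(-4))), E) = Mul(0, -1317) = 0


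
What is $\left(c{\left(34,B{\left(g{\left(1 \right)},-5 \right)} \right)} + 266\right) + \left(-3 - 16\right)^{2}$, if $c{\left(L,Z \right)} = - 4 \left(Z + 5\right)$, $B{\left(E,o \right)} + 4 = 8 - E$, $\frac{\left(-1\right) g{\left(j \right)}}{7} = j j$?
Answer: $563$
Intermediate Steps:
$g{\left(j \right)} = - 7 j^{2}$ ($g{\left(j \right)} = - 7 j j = - 7 j^{2}$)
$B{\left(E,o \right)} = 4 - E$ ($B{\left(E,o \right)} = -4 - \left(-8 + E\right) = 4 - E$)
$c{\left(L,Z \right)} = -20 - 4 Z$ ($c{\left(L,Z \right)} = - 4 \left(5 + Z\right) = -20 - 4 Z$)
$\left(c{\left(34,B{\left(g{\left(1 \right)},-5 \right)} \right)} + 266\right) + \left(-3 - 16\right)^{2} = \left(\left(-20 - 4 \left(4 - - 7 \cdot 1^{2}\right)\right) + 266\right) + \left(-3 - 16\right)^{2} = \left(\left(-20 - 4 \left(4 - \left(-7\right) 1\right)\right) + 266\right) + \left(-19\right)^{2} = \left(\left(-20 - 4 \left(4 - -7\right)\right) + 266\right) + 361 = \left(\left(-20 - 4 \left(4 + 7\right)\right) + 266\right) + 361 = \left(\left(-20 - 44\right) + 266\right) + 361 = \left(-64 + 266\right) + 361 = 202 + 361 = 563$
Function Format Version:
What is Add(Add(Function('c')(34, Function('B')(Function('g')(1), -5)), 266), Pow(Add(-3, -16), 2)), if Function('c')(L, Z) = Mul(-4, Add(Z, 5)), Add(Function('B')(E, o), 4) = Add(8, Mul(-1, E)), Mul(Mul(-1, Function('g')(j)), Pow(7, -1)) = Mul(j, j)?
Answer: 563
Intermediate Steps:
Function('g')(j) = Mul(-7, Pow(j, 2)) (Function('g')(j) = Mul(-7, Mul(j, j)) = Mul(-7, Pow(j, 2)))
Function('B')(E, o) = Add(4, Mul(-1, E)) (Function('B')(E, o) = Add(-4, Add(8, Mul(-1, E))) = Add(4, Mul(-1, E)))
Function('c')(L, Z) = Add(-20, Mul(-4, Z)) (Function('c')(L, Z) = Mul(-4, Add(5, Z)) = Add(-20, Mul(-4, Z)))
Add(Add(Function('c')(34, Function('B')(Function('g')(1), -5)), 266), Pow(Add(-3, -16), 2)) = Add(Add(Add(-20, Mul(-4, Add(4, Mul(-1, Mul(-7, Pow(1, 2)))))), 266), Pow(Add(-3, -16), 2)) = Add(Add(Add(-20, Mul(-4, Add(4, Mul(-1, Mul(-7, 1))))), 266), Pow(-19, 2)) = Add(Add(Add(-20, Mul(-4, Add(4, Mul(-1, -7)))), 266), 361) = Add(Add(Add(-20, Mul(-4, Add(4, 7))), 266), 361) = Add(Add(Add(-20, Mul(-4, 11)), 266), 361) = Add(Add(Add(-20, -44), 266), 361) = Add(Add(-64, 266), 361) = Add(202, 361) = 563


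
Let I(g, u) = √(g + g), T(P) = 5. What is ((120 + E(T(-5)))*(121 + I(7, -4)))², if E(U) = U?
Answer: 228984375 + 3781250*√14 ≈ 2.4313e+8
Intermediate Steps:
I(g, u) = √2*√g (I(g, u) = √(2*g) = √2*√g)
((120 + E(T(-5)))*(121 + I(7, -4)))² = ((120 + 5)*(121 + √2*√7))² = (125*(121 + √14))² = (15125 + 125*√14)²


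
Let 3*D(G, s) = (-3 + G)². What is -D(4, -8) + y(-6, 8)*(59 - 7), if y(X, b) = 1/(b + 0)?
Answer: 37/6 ≈ 6.1667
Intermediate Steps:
y(X, b) = 1/b
D(G, s) = (-3 + G)²/3
-D(4, -8) + y(-6, 8)*(59 - 7) = -(-3 + 4)²/3 + (59 - 7)/8 = -1²/3 + (⅛)*52 = -1/3 + 13/2 = -1*⅓ + 13/2 = -⅓ + 13/2 = 37/6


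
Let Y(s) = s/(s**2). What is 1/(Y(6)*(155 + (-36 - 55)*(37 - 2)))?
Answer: -1/505 ≈ -0.0019802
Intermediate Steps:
Y(s) = 1/s (Y(s) = s/s**2 = 1/s)
1/(Y(6)*(155 + (-36 - 55)*(37 - 2))) = 1/((155 + (-36 - 55)*(37 - 2))/6) = 1/((155 - 91*35)/6) = 1/((155 - 3185)/6) = 1/((1/6)*(-3030)) = 1/(-505) = -1/505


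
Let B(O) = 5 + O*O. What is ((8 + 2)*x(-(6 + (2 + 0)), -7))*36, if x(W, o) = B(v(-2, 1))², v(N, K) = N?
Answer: 29160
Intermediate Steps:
B(O) = 5 + O²
x(W, o) = 81 (x(W, o) = (5 + (-2)²)² = (5 + 4)² = 9² = 81)
((8 + 2)*x(-(6 + (2 + 0)), -7))*36 = ((8 + 2)*81)*36 = (10*81)*36 = 810*36 = 29160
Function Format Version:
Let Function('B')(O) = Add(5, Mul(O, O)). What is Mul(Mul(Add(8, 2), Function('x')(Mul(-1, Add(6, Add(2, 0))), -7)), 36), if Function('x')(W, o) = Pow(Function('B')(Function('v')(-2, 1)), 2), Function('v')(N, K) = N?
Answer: 29160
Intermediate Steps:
Function('B')(O) = Add(5, Pow(O, 2))
Function('x')(W, o) = 81 (Function('x')(W, o) = Pow(Add(5, Pow(-2, 2)), 2) = Pow(Add(5, 4), 2) = Pow(9, 2) = 81)
Mul(Mul(Add(8, 2), Function('x')(Mul(-1, Add(6, Add(2, 0))), -7)), 36) = Mul(Mul(Add(8, 2), 81), 36) = Mul(Mul(10, 81), 36) = Mul(810, 36) = 29160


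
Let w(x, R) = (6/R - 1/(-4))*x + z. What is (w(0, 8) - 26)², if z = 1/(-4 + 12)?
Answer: 42849/64 ≈ 669.52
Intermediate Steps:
z = ⅛ (z = 1/8 = ⅛ ≈ 0.12500)
w(x, R) = ⅛ + x*(¼ + 6/R) (w(x, R) = (6/R - 1/(-4))*x + ⅛ = (6/R - 1*(-¼))*x + ⅛ = (6/R + ¼)*x + ⅛ = (¼ + 6/R)*x + ⅛ = x*(¼ + 6/R) + ⅛ = ⅛ + x*(¼ + 6/R))
(w(0, 8) - 26)² = ((⅛ + (¼)*0 + 6*0/8) - 26)² = ((⅛ + 0 + 6*0*(⅛)) - 26)² = ((⅛ + 0 + 0) - 26)² = (⅛ - 26)² = (-207/8)² = 42849/64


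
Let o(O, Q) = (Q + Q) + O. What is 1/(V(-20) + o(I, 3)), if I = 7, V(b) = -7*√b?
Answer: 13/1149 + 14*I*√5/1149 ≈ 0.011314 + 0.027245*I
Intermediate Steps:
o(O, Q) = O + 2*Q (o(O, Q) = 2*Q + O = O + 2*Q)
1/(V(-20) + o(I, 3)) = 1/(-14*I*√5 + (7 + 2*3)) = 1/(-14*I*√5 + (7 + 6)) = 1/(-14*I*√5 + 13) = 1/(13 - 14*I*√5)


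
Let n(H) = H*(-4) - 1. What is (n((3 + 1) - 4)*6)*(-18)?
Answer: 108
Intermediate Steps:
n(H) = -1 - 4*H (n(H) = -4*H - 1 = -1 - 4*H)
(n((3 + 1) - 4)*6)*(-18) = ((-1 - 4*((3 + 1) - 4))*6)*(-18) = ((-1 - 4*(4 - 4))*6)*(-18) = ((-1 - 4*0)*6)*(-18) = ((-1 + 0)*6)*(-18) = -1*6*(-18) = -6*(-18) = 108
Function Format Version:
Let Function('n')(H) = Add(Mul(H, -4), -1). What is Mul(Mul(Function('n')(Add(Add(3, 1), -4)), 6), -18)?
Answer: 108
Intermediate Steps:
Function('n')(H) = Add(-1, Mul(-4, H)) (Function('n')(H) = Add(Mul(-4, H), -1) = Add(-1, Mul(-4, H)))
Mul(Mul(Function('n')(Add(Add(3, 1), -4)), 6), -18) = Mul(Mul(Add(-1, Mul(-4, Add(Add(3, 1), -4))), 6), -18) = Mul(Mul(Add(-1, Mul(-4, Add(4, -4))), 6), -18) = Mul(Mul(Add(-1, Mul(-4, 0)), 6), -18) = Mul(Mul(Add(-1, 0), 6), -18) = Mul(Mul(-1, 6), -18) = Mul(-6, -18) = 108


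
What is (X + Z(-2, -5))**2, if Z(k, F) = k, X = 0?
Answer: 4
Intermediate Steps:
(X + Z(-2, -5))**2 = (0 - 2)**2 = (-2)**2 = 4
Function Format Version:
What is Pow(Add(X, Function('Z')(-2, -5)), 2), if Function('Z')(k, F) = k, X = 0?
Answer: 4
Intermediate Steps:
Pow(Add(X, Function('Z')(-2, -5)), 2) = Pow(Add(0, -2), 2) = Pow(-2, 2) = 4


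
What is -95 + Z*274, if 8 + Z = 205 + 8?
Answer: 56075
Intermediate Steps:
Z = 205 (Z = -8 + (205 + 8) = -8 + 213 = 205)
-95 + Z*274 = -95 + 205*274 = -95 + 56170 = 56075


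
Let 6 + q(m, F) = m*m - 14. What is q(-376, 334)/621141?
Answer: 141356/621141 ≈ 0.22757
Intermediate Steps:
q(m, F) = -20 + m² (q(m, F) = -6 + (m*m - 14) = -6 + (m² - 14) = -6 + (-14 + m²) = -20 + m²)
q(-376, 334)/621141 = (-20 + (-376)²)/621141 = (-20 + 141376)*(1/621141) = 141356*(1/621141) = 141356/621141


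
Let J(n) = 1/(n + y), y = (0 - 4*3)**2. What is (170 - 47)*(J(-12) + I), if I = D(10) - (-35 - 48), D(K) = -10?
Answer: 395117/44 ≈ 8979.9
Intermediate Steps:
y = 144 (y = (0 - 12)**2 = (-12)**2 = 144)
J(n) = 1/(144 + n) (J(n) = 1/(n + 144) = 1/(144 + n))
I = 73 (I = -10 - (-35 - 48) = -10 - 1*(-83) = -10 + 83 = 73)
(170 - 47)*(J(-12) + I) = (170 - 47)*(1/(144 - 12) + 73) = 123*(1/132 + 73) = 123*(9637/132) = 395117/44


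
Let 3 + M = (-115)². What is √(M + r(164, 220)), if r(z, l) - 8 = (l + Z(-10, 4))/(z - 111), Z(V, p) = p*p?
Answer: √37175578/53 ≈ 115.04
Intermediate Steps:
Z(V, p) = p²
M = 13222 (M = -3 + (-115)² = -3 + 13225 = 13222)
r(z, l) = 8 + (16 + l)/(-111 + z) (r(z, l) = 8 + (l + 4²)/(z - 111) = 8 + (l + 16)/(-111 + z) = 8 + (16 + l)/(-111 + z))
√(M + r(164, 220)) = √(13222 + (-872 + 220 + 8*164)/(-111 + 164)) = √(13222 + (-872 + 220 + 1312)/53) = √(13222 + (1/53)*660) = √(13222 + 660/53) = √(701426/53) = √37175578/53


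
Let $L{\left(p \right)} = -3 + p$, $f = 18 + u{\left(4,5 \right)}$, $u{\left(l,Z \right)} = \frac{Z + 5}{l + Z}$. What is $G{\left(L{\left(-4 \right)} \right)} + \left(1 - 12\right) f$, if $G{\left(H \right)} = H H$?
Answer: $- \frac{1451}{9} \approx -161.22$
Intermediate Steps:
$u{\left(l,Z \right)} = \frac{5 + Z}{Z + l}$
$f = \frac{172}{9}$ ($f = 18 + \frac{5 + 5}{5 + 4} = 18 + \frac{1}{9} \cdot 10 = 18 + \frac{10}{9} = \frac{172}{9} \approx 19.111$)
$G{\left(H \right)} = H^{2}$
$G{\left(L{\left(-4 \right)} \right)} + \left(1 - 12\right) f = \left(-3 - 4\right)^{2} + \left(1 - 12\right) \frac{172}{9} = \left(-7\right)^{2} + \left(1 - 12\right) \frac{172}{9} = 49 - \frac{1892}{9} = - \frac{1451}{9}$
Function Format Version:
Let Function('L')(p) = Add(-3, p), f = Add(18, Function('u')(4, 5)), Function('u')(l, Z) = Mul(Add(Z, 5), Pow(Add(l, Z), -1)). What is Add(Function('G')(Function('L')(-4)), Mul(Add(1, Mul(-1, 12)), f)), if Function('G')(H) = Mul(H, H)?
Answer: Rational(-1451, 9) ≈ -161.22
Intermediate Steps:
Function('u')(l, Z) = Mul(Pow(Add(Z, l), -1), Add(5, Z)) (Function('u')(l, Z) = Mul(Add(5, Z), Pow(Add(Z, l), -1)) = Mul(Pow(Add(Z, l), -1), Add(5, Z)))
f = Rational(172, 9) (f = Add(18, Mul(Pow(Add(5, 4), -1), Add(5, 5))) = Add(18, Mul(Pow(9, -1), 10)) = Add(18, Mul(Rational(1, 9), 10)) = Add(18, Rational(10, 9)) = Rational(172, 9) ≈ 19.111)
Function('G')(H) = Pow(H, 2)
Add(Function('G')(Function('L')(-4)), Mul(Add(1, Mul(-1, 12)), f)) = Add(Pow(Add(-3, -4), 2), Mul(Add(1, Mul(-1, 12)), Rational(172, 9))) = Add(Pow(-7, 2), Mul(Add(1, -12), Rational(172, 9))) = Add(49, Mul(-11, Rational(172, 9))) = Add(49, Rational(-1892, 9)) = Rational(-1451, 9)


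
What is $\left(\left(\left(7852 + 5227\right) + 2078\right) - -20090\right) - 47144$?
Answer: $-11897$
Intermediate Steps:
$\left(\left(\left(7852 + 5227\right) + 2078\right) - -20090\right) - 47144 = \left(\left(13079 + 2078\right) + 20090\right) - 47144 = \left(15157 + 20090\right) - 47144 = 35247 - 47144 = -11897$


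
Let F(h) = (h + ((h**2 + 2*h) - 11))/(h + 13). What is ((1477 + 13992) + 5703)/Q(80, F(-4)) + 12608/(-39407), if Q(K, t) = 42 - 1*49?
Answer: -834413260/275849 ≈ -3024.9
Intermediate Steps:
F(h) = (-11 + h**2 + 3*h)/(13 + h) (F(h) = (h + (-11 + h**2 + 2*h))/(13 + h) = (-11 + h**2 + 3*h)/(13 + h))
Q(K, t) = -7 (Q(K, t) = 42 - 49 = -7)
((1477 + 13992) + 5703)/Q(80, F(-4)) + 12608/(-39407) = ((1477 + 13992) + 5703)/(-7) + 12608/(-39407) = (15469 + 5703)*(-1/7) + 12608*(-1/39407) = 21172*(-1/7) - 12608/39407 = -21172/7 - 12608/39407 = -834413260/275849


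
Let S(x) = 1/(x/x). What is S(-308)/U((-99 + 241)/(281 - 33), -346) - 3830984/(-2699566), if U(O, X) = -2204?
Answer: 248258505/174995396 ≈ 1.4187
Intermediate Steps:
S(x) = 1 (S(x) = 1/1 = 1)
S(-308)/U((-99 + 241)/(281 - 33), -346) - 3830984/(-2699566) = 1/(-2204) - 3830984/(-2699566) = 1*(-1/2204) - 3830984*(-1/2699566) = -1/2204 + 112676/79399 = 248258505/174995396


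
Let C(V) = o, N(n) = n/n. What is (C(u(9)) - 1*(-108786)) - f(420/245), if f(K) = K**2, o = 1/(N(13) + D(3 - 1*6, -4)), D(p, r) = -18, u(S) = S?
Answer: 90616241/833 ≈ 1.0878e+5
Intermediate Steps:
N(n) = 1
o = -1/17 (o = 1/(1 - 18) = 1/(-17) = -1/17 ≈ -0.058824)
C(V) = -1/17
(C(u(9)) - 1*(-108786)) - f(420/245) = (-1/17 - 1*(-108786)) - (420/245)**2 = (-1/17 + 108786) - (420*(1/245))**2 = 1849361/17 - (12/7)**2 = 1849361/17 - 1*144/49 = 1849361/17 - 144/49 = 90616241/833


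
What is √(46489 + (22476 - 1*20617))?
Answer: 6*√1343 ≈ 219.88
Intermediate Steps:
√(46489 + (22476 - 1*20617)) = √(46489 + (22476 - 20617)) = √(46489 + 1859) = √48348 = 6*√1343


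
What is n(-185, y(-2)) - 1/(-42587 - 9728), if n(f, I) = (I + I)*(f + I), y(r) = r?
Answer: 39131621/52315 ≈ 748.00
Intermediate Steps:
n(f, I) = 2*I*(I + f) (n(f, I) = (2*I)*(I + f) = 2*I*(I + f))
n(-185, y(-2)) - 1/(-42587 - 9728) = 2*(-2)*(-2 - 185) - 1/(-42587 - 9728) = 2*(-2)*(-187) - 1/(-52315) = 748 - 1*(-1/52315) = 748 + 1/52315 = 39131621/52315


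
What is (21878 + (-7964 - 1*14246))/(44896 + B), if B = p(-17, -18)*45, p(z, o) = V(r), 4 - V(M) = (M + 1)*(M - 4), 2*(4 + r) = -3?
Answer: -1328/172609 ≈ -0.0076937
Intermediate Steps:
r = -11/2 (r = -4 + (½)*(-3) = -4 - 3/2 = -11/2 ≈ -5.5000)
V(M) = 4 - (1 + M)*(-4 + M) (V(M) = 4 - (M + 1)*(M - 4) = 4 - (1 + M)*(-4 + M))
p(z, o) = -155/4 (p(z, o) = 8 - (-11/2)² + 3*(-11/2) = 8 - 1*121/4 - 33/2 = 8 - 121/4 - 33/2 = -155/4)
B = -6975/4 (B = -155/4*45 = -6975/4 ≈ -1743.8)
(21878 + (-7964 - 1*14246))/(44896 + B) = (21878 + (-7964 - 1*14246))/(44896 - 6975/4) = (21878 + (-7964 - 14246))/(172609/4) = (21878 - 22210)*(4/172609) = -332*4/172609 = -1328/172609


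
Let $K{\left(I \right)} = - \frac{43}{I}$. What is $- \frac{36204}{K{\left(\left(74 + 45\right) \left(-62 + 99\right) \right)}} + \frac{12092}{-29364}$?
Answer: $\frac{1170200872303}{315663} \approx 3.7071 \cdot 10^{6}$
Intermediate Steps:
$- \frac{36204}{K{\left(\left(74 + 45\right) \left(-62 + 99\right) \right)}} + \frac{12092}{-29364} = - \frac{36204}{\left(-43\right) \frac{1}{\left(74 + 45\right) \left(-62 + 99\right)}} + \frac{12092}{-29364} = - \frac{36204}{\left(-43\right) \frac{1}{119 \cdot 37}} + 12092 \left(- \frac{1}{29364}\right) = - \frac{36204}{\left(-43\right) \frac{1}{4403}} - \frac{3023}{7341} = - \frac{36204}{- \frac{43}{4403}} - \frac{3023}{7341} = \left(-36204\right) \left(- \frac{4403}{43}\right) - \frac{3023}{7341} = \frac{159406212}{43} - \frac{3023}{7341} = \frac{1170200872303}{315663}$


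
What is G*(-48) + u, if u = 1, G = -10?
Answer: 481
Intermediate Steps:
G*(-48) + u = -10*(-48) + 1 = 480 + 1 = 481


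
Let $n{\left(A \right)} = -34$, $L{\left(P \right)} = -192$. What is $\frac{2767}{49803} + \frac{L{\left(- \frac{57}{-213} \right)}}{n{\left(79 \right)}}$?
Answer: $\frac{4828127}{846651} \approx 5.7026$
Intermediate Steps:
$\frac{2767}{49803} + \frac{L{\left(- \frac{57}{-213} \right)}}{n{\left(79 \right)}} = \frac{2767}{49803} - \frac{192}{-34} = 2767 \cdot \frac{1}{49803} - - \frac{96}{17} = \frac{2767}{49803} + \frac{96}{17} = \frac{4828127}{846651}$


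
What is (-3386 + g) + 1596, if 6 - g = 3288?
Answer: -5072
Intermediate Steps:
g = -3282 (g = 6 - 1*3288 = 6 - 3288 = -3282)
(-3386 + g) + 1596 = (-3386 - 3282) + 1596 = -6668 + 1596 = -5072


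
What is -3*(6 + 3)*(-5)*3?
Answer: 405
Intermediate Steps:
-3*(6 + 3)*(-5)*3 = -27*(-5)*3 = -3*(-45)*3 = 135*3 = 405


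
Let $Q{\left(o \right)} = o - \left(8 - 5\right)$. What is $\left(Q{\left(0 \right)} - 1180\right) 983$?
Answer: $-1162889$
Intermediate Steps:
$Q{\left(o \right)} = -3 + o$ ($Q{\left(o \right)} = o - 3 = -3 + o$)
$\left(Q{\left(0 \right)} - 1180\right) 983 = \left(\left(-3 + 0\right) - 1180\right) 983 = \left(-3 - 1180\right) 983 = \left(-1183\right) 983 = -1162889$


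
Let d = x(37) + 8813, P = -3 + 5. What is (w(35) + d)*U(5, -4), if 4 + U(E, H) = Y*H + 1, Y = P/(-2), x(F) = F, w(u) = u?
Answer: 8885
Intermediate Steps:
P = 2
Y = -1 (Y = 2/(-2) = 2*(-½) = -1)
U(E, H) = -3 - H (U(E, H) = -4 + (-H + 1) = -4 + (1 - H) = -3 - H)
d = 8850 (d = 37 + 8813 = 8850)
(w(35) + d)*U(5, -4) = (35 + 8850)*(-3 - 1*(-4)) = 8885*(-3 + 4) = 8885*1 = 8885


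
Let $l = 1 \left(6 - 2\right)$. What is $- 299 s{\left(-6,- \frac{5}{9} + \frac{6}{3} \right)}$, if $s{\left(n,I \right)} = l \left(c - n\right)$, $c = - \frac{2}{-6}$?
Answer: $- \frac{22724}{3} \approx -7574.7$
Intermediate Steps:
$l = 4$ ($l = 1 \cdot 4 = 4$)
$c = \frac{1}{3}$ ($c = \left(-2\right) \left(- \frac{1}{6}\right) = \frac{1}{3} \approx 0.33333$)
$s{\left(n,I \right)} = \frac{4}{3} - 4 n$ ($s{\left(n,I \right)} = 4 \left(\frac{1}{3} - n\right) = \frac{4}{3} - 4 n$)
$- 299 s{\left(-6,- \frac{5}{9} + \frac{6}{3} \right)} = - 299 \left(\frac{4}{3} - -24\right) = - 299 \left(\frac{4}{3} + 24\right) = \left(-299\right) \frac{76}{3} = - \frac{22724}{3}$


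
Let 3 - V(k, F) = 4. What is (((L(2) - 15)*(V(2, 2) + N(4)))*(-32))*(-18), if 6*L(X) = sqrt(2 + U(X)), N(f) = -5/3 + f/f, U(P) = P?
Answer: 14080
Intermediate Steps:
V(k, F) = -1 (V(k, F) = 3 - 1*4 = 3 - 4 = -1)
N(f) = -2/3 (N(f) = -5*1/3 + 1 = -5/3 + 1 = -2/3)
L(X) = sqrt(2 + X)/6
(((L(2) - 15)*(V(2, 2) + N(4)))*(-32))*(-18) = (((sqrt(2 + 2)/6 - 15)*(-1 - 2/3))*(-32))*(-18) = (((sqrt(4)/6 - 15)*(-5/3))*(-32))*(-18) = ((((1/6)*2 - 15)*(-5/3))*(-32))*(-18) = (((1/3 - 15)*(-5/3))*(-32))*(-18) = (-44/3*(-5/3)*(-32))*(-18) = ((220/9)*(-32))*(-18) = -7040/9*(-18) = 14080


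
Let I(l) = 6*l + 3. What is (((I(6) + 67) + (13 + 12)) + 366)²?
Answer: 247009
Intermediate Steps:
I(l) = 3 + 6*l
(((I(6) + 67) + (13 + 12)) + 366)² = ((((3 + 6*6) + 67) + (13 + 12)) + 366)² = ((((3 + 36) + 67) + 25) + 366)² = (((39 + 67) + 25) + 366)² = ((106 + 25) + 366)² = (131 + 366)² = 497² = 247009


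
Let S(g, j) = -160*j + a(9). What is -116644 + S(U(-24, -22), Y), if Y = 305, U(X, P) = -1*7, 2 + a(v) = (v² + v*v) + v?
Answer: -165275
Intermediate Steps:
a(v) = -2 + v + 2*v² (a(v) = -2 + ((v² + v*v) + v) = -2 + ((v² + v²) + v) = -2 + (2*v² + v) = -2 + (v + 2*v²) = -2 + v + 2*v²)
U(X, P) = -7
S(g, j) = 169 - 160*j (S(g, j) = -160*j + (-2 + 9 + 2*9²) = -160*j + (-2 + 9 + 2*81) = -160*j + (-2 + 9 + 162) = -160*j + 169 = 169 - 160*j)
-116644 + S(U(-24, -22), Y) = -116644 + (169 - 160*305) = -116644 + (169 - 48800) = -116644 - 48631 = -165275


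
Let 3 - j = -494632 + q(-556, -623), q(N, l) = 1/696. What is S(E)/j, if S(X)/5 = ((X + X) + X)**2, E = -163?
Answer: 832141080/344265959 ≈ 2.4171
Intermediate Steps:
q(N, l) = 1/696
j = 344265959/696 (j = 3 - (-494632 + 1/696) = 3 - 1*(-344263871/696) = 3 + 344263871/696 = 344265959/696 ≈ 4.9464e+5)
S(X) = 45*X**2 (S(X) = 5*((X + X) + X)**2 = 5*(2*X + X)**2 = 5*(3*X)**2 = 5*(9*X**2) = 45*X**2)
S(E)/j = (45*(-163)**2)/(344265959/696) = (45*26569)*(696/344265959) = 1195605*(696/344265959) = 832141080/344265959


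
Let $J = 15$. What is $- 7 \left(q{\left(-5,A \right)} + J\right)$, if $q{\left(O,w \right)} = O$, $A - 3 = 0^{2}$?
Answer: $-70$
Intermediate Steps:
$A = 3$ ($A = 3 + 0^{2} = 3 + 0 = 3$)
$- 7 \left(q{\left(-5,A \right)} + J\right) = - 7 \left(-5 + 15\right) = \left(-7\right) 10 = -70$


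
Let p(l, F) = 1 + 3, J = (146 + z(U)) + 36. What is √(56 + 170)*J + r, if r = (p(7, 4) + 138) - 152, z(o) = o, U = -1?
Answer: -10 + 181*√226 ≈ 2711.0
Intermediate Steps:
J = 181 (J = (146 - 1) + 36 = 145 + 36 = 181)
p(l, F) = 4
r = -10 (r = (4 + 138) - 152 = 142 - 152 = -10)
√(56 + 170)*J + r = √(56 + 170)*181 - 10 = √226*181 - 10 = 181*√226 - 10 = -10 + 181*√226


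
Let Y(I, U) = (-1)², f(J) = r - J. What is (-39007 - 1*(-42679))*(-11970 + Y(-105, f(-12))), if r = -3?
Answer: -43950168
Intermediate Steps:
f(J) = -3 - J
Y(I, U) = 1
(-39007 - 1*(-42679))*(-11970 + Y(-105, f(-12))) = (-39007 - 1*(-42679))*(-11970 + 1) = (-39007 + 42679)*(-11969) = 3672*(-11969) = -43950168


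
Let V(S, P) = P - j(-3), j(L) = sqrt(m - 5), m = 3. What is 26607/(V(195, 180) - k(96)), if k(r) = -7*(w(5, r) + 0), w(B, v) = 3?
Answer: 5348007/40403 + 26607*I*sqrt(2)/40403 ≈ 132.37 + 0.93132*I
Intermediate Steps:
j(L) = I*sqrt(2) (j(L) = sqrt(3 - 5) = sqrt(-2) = I*sqrt(2))
V(S, P) = P - I*sqrt(2)
k(r) = -21 (k(r) = -7*(3 + 0) = -7*3 = -21)
26607/(V(195, 180) - k(96)) = 26607/((180 - I*sqrt(2)) - 1*(-21)) = 26607/((180 - I*sqrt(2)) + 21) = 26607/(201 - I*sqrt(2))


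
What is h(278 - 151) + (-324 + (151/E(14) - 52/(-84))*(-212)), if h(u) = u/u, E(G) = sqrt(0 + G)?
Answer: -9539/21 - 16006*sqrt(14)/7 ≈ -9009.8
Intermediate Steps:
E(G) = sqrt(G)
h(u) = 1
h(278 - 151) + (-324 + (151/E(14) - 52/(-84))*(-212)) = 1 + (-324 + (151/(sqrt(14)) - 52/(-84))*(-212)) = 1 + (-324 + (151*(sqrt(14)/14) - 52*(-1/84))*(-212)) = 1 + (-324 + (151*sqrt(14)/14 + 13/21)*(-212)) = 1 + (-324 + (13/21 + 151*sqrt(14)/14)*(-212)) = 1 + (-324 + (-2756/21 - 16006*sqrt(14)/7)) = 1 + (-9560/21 - 16006*sqrt(14)/7) = -9539/21 - 16006*sqrt(14)/7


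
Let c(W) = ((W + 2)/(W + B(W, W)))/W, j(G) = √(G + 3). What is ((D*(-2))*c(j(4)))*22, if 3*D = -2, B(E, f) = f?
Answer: 88/21 + 44*√7/21 ≈ 9.7339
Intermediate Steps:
D = -⅔ (D = (⅓)*(-2) = -⅔ ≈ -0.66667)
j(G) = √(3 + G)
c(W) = (2 + W)/(2*W²) (c(W) = ((W + 2)/(W + W))/W = ((2 + W)/((2*W)))/W = ((2 + W)*(1/(2*W)))/W = ((2 + W)/(2*W))/W = (2 + W)/(2*W²))
((D*(-2))*c(j(4)))*22 = ((-⅔*(-2))*((2 + √(3 + 4))/(2*(√(3 + 4))²)))*22 = (4*((2 + √7)/(2*(√7)²))/3)*22 = (4*((½)*(⅐)*(2 + √7))/3)*22 = (4*(⅐ + √7/14)/3)*22 = (4/21 + 2*√7/21)*22 = 88/21 + 44*√7/21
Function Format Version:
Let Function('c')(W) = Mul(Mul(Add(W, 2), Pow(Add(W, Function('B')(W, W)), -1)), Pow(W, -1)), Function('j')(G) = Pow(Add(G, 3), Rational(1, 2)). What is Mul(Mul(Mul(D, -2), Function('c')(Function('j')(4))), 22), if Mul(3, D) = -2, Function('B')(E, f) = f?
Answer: Add(Rational(88, 21), Mul(Rational(44, 21), Pow(7, Rational(1, 2)))) ≈ 9.7339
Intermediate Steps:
D = Rational(-2, 3) (D = Mul(Rational(1, 3), -2) = Rational(-2, 3) ≈ -0.66667)
Function('j')(G) = Pow(Add(3, G), Rational(1, 2))
Function('c')(W) = Mul(Rational(1, 2), Pow(W, -2), Add(2, W)) (Function('c')(W) = Mul(Mul(Add(W, 2), Pow(Add(W, W), -1)), Pow(W, -1)) = Mul(Mul(Add(2, W), Pow(Mul(2, W), -1)), Pow(W, -1)) = Mul(Mul(Add(2, W), Mul(Rational(1, 2), Pow(W, -1))), Pow(W, -1)) = Mul(Mul(Rational(1, 2), Pow(W, -1), Add(2, W)), Pow(W, -1)) = Mul(Rational(1, 2), Pow(W, -2), Add(2, W)))
Mul(Mul(Mul(D, -2), Function('c')(Function('j')(4))), 22) = Mul(Mul(Mul(Rational(-2, 3), -2), Mul(Rational(1, 2), Pow(Pow(Add(3, 4), Rational(1, 2)), -2), Add(2, Pow(Add(3, 4), Rational(1, 2))))), 22) = Mul(Mul(Rational(4, 3), Mul(Rational(1, 2), Pow(Pow(7, Rational(1, 2)), -2), Add(2, Pow(7, Rational(1, 2))))), 22) = Mul(Mul(Rational(4, 3), Mul(Rational(1, 2), Rational(1, 7), Add(2, Pow(7, Rational(1, 2))))), 22) = Mul(Mul(Rational(4, 3), Add(Rational(1, 7), Mul(Rational(1, 14), Pow(7, Rational(1, 2))))), 22) = Mul(Add(Rational(4, 21), Mul(Rational(2, 21), Pow(7, Rational(1, 2)))), 22) = Add(Rational(88, 21), Mul(Rational(44, 21), Pow(7, Rational(1, 2))))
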